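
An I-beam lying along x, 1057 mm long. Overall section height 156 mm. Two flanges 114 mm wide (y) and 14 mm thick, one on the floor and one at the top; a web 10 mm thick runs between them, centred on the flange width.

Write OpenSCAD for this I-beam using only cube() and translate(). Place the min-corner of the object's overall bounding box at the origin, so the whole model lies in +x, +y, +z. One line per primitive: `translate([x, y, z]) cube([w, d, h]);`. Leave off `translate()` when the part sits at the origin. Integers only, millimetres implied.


cube([1057, 114, 14]);
translate([0, 52, 14]) cube([1057, 10, 128]);
translate([0, 0, 142]) cube([1057, 114, 14]);


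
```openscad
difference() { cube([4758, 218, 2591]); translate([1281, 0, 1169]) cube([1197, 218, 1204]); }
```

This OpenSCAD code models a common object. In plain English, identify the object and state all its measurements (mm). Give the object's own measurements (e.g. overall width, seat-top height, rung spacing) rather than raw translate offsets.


A wall 4758 mm long (x), 218 mm thick (y), 2591 mm tall, with a rectangular window opening cut through it. The opening is 1197 mm wide and 1204 mm tall; its sill is at z = 1169 mm and its near (−x) edge is 1281 mm from the wall's −x end. The opening passes through the full wall thickness.


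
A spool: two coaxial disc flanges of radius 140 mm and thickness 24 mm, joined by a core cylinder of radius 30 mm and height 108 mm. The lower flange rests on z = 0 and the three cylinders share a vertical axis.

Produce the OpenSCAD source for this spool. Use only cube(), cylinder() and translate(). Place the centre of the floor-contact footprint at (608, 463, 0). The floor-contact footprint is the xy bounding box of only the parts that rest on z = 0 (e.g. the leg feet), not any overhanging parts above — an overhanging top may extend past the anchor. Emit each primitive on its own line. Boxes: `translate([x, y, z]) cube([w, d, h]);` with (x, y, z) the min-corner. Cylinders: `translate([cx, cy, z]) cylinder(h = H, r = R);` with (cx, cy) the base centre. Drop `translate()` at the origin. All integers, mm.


translate([608, 463, 0]) cylinder(h = 24, r = 140);
translate([608, 463, 24]) cylinder(h = 108, r = 30);
translate([608, 463, 132]) cylinder(h = 24, r = 140);


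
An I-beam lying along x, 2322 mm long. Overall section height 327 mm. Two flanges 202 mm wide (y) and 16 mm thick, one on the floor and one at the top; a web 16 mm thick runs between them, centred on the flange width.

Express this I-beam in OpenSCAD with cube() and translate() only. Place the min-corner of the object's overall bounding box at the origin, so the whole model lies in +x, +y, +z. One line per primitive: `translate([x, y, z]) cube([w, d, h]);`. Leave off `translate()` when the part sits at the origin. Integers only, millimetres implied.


cube([2322, 202, 16]);
translate([0, 93, 16]) cube([2322, 16, 295]);
translate([0, 0, 311]) cube([2322, 202, 16]);


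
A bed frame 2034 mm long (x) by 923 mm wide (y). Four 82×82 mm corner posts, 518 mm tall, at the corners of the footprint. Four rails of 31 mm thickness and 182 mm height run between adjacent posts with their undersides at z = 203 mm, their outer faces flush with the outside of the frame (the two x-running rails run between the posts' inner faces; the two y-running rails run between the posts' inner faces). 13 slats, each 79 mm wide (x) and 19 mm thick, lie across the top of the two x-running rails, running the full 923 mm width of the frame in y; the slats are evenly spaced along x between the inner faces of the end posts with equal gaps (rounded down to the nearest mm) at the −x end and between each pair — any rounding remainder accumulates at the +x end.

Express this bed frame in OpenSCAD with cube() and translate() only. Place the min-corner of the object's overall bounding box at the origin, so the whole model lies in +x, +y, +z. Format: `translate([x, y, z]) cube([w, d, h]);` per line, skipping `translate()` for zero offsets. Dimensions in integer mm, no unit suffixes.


cube([82, 82, 518]);
translate([0, 841, 0]) cube([82, 82, 518]);
translate([1952, 0, 0]) cube([82, 82, 518]);
translate([1952, 841, 0]) cube([82, 82, 518]);
translate([82, 0, 203]) cube([1870, 31, 182]);
translate([82, 892, 203]) cube([1870, 31, 182]);
translate([0, 82, 203]) cube([31, 759, 182]);
translate([2003, 82, 203]) cube([31, 759, 182]);
translate([142, 0, 385]) cube([79, 923, 19]);
translate([281, 0, 385]) cube([79, 923, 19]);
translate([420, 0, 385]) cube([79, 923, 19]);
translate([559, 0, 385]) cube([79, 923, 19]);
translate([698, 0, 385]) cube([79, 923, 19]);
translate([837, 0, 385]) cube([79, 923, 19]);
translate([976, 0, 385]) cube([79, 923, 19]);
translate([1115, 0, 385]) cube([79, 923, 19]);
translate([1254, 0, 385]) cube([79, 923, 19]);
translate([1393, 0, 385]) cube([79, 923, 19]);
translate([1532, 0, 385]) cube([79, 923, 19]);
translate([1671, 0, 385]) cube([79, 923, 19]);
translate([1810, 0, 385]) cube([79, 923, 19]);


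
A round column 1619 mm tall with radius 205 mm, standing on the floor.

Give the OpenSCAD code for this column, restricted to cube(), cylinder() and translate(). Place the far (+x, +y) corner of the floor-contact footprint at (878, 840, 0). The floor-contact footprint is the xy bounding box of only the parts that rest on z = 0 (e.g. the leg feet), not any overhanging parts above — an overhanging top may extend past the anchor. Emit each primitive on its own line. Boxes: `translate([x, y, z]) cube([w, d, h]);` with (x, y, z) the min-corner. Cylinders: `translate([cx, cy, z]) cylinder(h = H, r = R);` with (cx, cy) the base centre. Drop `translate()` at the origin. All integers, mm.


translate([673, 635, 0]) cylinder(h = 1619, r = 205);


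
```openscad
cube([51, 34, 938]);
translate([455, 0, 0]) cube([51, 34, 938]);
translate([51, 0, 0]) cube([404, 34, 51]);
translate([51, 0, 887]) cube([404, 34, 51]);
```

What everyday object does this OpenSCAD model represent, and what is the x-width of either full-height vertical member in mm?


A picture frame. The border width is 51 mm.

Four thin pieces enclosing a rectangular opening — a picture frame. The two full-height stiles are 938 mm tall; the top rail sits at z = 887 and is 51 mm tall, so the border above the opening is 938 − 887 = 51 mm, matching the stile x-width.


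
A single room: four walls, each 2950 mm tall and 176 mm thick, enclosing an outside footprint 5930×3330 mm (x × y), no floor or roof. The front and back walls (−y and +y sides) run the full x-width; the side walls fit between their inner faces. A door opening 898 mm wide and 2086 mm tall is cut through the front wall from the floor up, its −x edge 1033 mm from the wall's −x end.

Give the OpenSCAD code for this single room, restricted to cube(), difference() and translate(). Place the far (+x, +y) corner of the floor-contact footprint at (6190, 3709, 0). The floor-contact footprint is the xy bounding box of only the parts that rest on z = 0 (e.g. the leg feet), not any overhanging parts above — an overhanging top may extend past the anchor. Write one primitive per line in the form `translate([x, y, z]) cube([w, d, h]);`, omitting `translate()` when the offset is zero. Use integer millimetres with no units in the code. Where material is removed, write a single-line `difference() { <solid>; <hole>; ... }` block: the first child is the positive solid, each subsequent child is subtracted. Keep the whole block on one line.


difference() { translate([260, 379, 0]) cube([5930, 176, 2950]); translate([1293, 379, 0]) cube([898, 176, 2086]); }
translate([260, 3533, 0]) cube([5930, 176, 2950]);
translate([260, 555, 0]) cube([176, 2978, 2950]);
translate([6014, 555, 0]) cube([176, 2978, 2950]);


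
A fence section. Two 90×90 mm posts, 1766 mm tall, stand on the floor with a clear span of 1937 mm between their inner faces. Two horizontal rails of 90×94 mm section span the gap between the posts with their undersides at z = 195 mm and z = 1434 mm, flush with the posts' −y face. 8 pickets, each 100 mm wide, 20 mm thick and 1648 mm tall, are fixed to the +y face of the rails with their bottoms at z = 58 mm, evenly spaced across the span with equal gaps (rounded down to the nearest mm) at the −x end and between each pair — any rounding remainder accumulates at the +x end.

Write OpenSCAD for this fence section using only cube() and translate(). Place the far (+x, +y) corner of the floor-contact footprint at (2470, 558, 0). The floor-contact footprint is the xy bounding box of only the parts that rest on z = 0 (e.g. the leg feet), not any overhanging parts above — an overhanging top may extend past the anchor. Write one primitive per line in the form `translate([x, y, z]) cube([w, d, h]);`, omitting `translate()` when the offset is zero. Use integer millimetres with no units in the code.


translate([353, 468, 0]) cube([90, 90, 1766]);
translate([2380, 468, 0]) cube([90, 90, 1766]);
translate([443, 468, 195]) cube([1937, 90, 94]);
translate([443, 468, 1434]) cube([1937, 90, 94]);
translate([569, 558, 58]) cube([100, 20, 1648]);
translate([795, 558, 58]) cube([100, 20, 1648]);
translate([1021, 558, 58]) cube([100, 20, 1648]);
translate([1247, 558, 58]) cube([100, 20, 1648]);
translate([1473, 558, 58]) cube([100, 20, 1648]);
translate([1699, 558, 58]) cube([100, 20, 1648]);
translate([1925, 558, 58]) cube([100, 20, 1648]);
translate([2151, 558, 58]) cube([100, 20, 1648]);


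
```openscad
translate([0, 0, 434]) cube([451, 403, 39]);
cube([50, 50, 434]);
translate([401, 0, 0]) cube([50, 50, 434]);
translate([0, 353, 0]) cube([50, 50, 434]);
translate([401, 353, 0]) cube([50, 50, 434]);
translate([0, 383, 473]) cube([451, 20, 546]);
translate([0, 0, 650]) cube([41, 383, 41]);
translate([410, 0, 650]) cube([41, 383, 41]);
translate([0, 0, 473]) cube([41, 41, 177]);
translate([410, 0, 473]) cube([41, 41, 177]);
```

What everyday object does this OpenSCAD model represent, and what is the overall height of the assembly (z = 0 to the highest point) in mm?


A chair. The overall height is 1019 mm.

A slab on four corner posts with a tall panel at the back — a chair. The seat slab sits at z = 434 with thickness 39, and the 546 mm backrest starts at the seat top, so the overall height is 434 + 39 + 546 = 1019 mm.


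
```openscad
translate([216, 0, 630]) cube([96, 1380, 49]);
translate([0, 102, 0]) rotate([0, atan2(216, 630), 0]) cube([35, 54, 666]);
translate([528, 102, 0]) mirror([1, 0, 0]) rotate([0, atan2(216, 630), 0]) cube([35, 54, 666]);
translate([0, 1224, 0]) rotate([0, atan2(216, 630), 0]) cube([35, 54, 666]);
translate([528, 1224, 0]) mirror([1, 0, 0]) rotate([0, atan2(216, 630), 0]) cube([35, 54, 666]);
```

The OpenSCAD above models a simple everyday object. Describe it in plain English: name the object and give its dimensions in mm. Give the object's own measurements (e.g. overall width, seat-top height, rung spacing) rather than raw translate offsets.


A sawhorse. A 96×1380×49 mm beam (x, y, z) sits on two A-frame leg pairs. Each pair is two raked legs of 35×54 mm section (54 mm along y) splaying symmetrically in x. Each leg rises 630 mm vertically over 216 mm of horizontal reach and is 666 mm long along its own axis. Every leg's outer bottom edge rests on the floor and its outer top edge meets a bottom edge of the beam — the left legs (tilting toward +x) meet the beam's −x bottom edge, the right legs (their mirror images, tilting toward −x) meet its +x bottom edge — so the leg tops tuck under the beam, the beam's underside is 630 mm above the floor, and the feet are 528 mm apart outside-to-outside with the beam centred between them. The two leg pairs are set in 102 mm from either end of the beam.


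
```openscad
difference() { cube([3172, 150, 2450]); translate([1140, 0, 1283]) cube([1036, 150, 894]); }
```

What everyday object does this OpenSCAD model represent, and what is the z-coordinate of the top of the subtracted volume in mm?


A wall with a window opening. The window head height is 2177 mm.

A wall with a rectangular opening subtracted — a window. Sill at z = 1283, opening 894 mm tall, so the head is at 1283 + 894 = 2177 mm.


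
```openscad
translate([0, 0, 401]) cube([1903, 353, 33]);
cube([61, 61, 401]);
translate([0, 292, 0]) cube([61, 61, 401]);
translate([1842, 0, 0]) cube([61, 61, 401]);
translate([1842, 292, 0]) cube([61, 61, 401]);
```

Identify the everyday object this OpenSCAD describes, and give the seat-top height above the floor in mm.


A bench. The seat-top height is 434 mm.

A long slab on four corner posts — a bench. The slab sits at z = 401 with thickness 33, so the top is 401 + 33 = 434 mm.


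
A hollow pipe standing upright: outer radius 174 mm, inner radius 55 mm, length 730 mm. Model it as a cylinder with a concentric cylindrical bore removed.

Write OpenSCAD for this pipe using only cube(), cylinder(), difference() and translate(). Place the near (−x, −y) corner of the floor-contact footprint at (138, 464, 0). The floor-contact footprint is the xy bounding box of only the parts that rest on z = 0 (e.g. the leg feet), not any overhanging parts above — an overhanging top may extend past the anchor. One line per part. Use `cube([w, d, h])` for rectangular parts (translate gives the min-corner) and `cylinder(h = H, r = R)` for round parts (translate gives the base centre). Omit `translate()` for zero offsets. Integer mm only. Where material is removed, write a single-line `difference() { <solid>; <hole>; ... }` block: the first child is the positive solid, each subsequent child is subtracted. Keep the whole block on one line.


difference() { translate([312, 638, 0]) cylinder(h = 730, r = 174); translate([312, 638, 0]) cylinder(h = 730, r = 55); }


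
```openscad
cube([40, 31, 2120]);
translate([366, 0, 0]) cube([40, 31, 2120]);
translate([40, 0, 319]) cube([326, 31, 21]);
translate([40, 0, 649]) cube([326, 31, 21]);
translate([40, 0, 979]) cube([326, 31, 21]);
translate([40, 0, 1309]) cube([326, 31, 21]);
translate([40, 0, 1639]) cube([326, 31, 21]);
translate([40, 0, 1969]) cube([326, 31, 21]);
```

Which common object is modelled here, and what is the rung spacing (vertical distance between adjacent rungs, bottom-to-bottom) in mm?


A ladder. The rung spacing is 330 mm.

Two tall 40×31 posts with 6 short bars between them — a ladder. Adjacent rungs sit at z = 319 and z = 649, so the spacing is 649 − 319 = 330 mm.


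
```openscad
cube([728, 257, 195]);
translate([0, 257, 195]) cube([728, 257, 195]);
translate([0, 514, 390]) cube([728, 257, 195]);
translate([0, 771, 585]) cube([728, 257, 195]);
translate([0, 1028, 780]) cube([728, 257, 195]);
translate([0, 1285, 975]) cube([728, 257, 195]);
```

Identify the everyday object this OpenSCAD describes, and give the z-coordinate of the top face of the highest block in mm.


A staircase. The total rise is 1170 mm.

6 identical blocks, each offset up and back from the previous — a staircase. Each step is 195 mm tall and there are 6 of them, so the total rise is 6 × 195 = 1170 mm.


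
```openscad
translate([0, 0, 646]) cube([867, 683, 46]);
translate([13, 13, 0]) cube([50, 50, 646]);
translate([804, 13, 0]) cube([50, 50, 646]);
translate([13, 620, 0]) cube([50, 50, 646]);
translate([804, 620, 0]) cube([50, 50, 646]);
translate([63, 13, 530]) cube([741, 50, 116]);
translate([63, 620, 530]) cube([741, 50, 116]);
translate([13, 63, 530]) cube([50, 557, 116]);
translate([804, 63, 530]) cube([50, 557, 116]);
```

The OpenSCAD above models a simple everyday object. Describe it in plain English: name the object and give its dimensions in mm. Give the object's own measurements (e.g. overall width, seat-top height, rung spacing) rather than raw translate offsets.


A rectangular dining table. The top is 867×683×46 mm with its upper surface at z = 692 mm. It stands on four 50×50 mm square legs, each inset 13 mm from the nearest pair of top edges, running from the floor to the underside of the top. Four apron rails, 50 mm thick and 116 mm tall, run between adjacent legs with their top edges flush with the underside of the top and their outer faces flush with the legs' outer faces.


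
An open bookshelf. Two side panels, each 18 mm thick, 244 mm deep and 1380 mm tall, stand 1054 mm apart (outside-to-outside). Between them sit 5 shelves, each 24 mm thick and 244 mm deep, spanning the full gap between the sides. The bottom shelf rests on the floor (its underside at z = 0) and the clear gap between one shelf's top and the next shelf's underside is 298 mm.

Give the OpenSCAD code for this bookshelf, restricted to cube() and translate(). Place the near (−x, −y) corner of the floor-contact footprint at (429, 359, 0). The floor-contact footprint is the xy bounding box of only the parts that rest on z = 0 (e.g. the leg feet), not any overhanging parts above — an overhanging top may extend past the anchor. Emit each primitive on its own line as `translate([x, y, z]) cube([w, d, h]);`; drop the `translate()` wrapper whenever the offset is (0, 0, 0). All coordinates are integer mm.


translate([429, 359, 0]) cube([18, 244, 1380]);
translate([1465, 359, 0]) cube([18, 244, 1380]);
translate([447, 359, 0]) cube([1018, 244, 24]);
translate([447, 359, 322]) cube([1018, 244, 24]);
translate([447, 359, 644]) cube([1018, 244, 24]);
translate([447, 359, 966]) cube([1018, 244, 24]);
translate([447, 359, 1288]) cube([1018, 244, 24]);


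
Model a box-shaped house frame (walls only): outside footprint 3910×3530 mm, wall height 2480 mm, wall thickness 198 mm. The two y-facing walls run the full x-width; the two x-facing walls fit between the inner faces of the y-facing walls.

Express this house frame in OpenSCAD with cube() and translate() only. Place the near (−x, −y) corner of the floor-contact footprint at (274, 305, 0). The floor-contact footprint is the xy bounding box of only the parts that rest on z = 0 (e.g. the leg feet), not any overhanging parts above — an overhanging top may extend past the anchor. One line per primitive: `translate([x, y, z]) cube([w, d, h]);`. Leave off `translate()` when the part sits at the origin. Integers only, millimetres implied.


translate([274, 305, 0]) cube([3910, 198, 2480]);
translate([274, 3637, 0]) cube([3910, 198, 2480]);
translate([274, 503, 0]) cube([198, 3134, 2480]);
translate([3986, 503, 0]) cube([198, 3134, 2480]);


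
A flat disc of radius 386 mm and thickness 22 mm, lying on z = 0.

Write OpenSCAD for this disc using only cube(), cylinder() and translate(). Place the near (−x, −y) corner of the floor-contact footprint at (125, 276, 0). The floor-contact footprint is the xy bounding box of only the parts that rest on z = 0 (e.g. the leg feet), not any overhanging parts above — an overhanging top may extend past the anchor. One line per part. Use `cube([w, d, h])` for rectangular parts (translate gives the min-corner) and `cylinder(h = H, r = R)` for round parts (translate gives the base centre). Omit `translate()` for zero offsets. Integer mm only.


translate([511, 662, 0]) cylinder(h = 22, r = 386);


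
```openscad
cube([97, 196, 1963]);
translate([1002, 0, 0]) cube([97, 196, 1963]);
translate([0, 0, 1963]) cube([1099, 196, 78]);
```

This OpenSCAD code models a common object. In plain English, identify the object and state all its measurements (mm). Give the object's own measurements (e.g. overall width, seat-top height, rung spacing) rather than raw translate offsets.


A door frame. The clear opening is 905 mm wide and 1963 mm high. Two 97 mm wide jambs, 196 mm deep, stand either side of the opening from the floor to the top of the opening. A 78 mm thick head sits across the top of both jambs, spanning the full outside width of the frame.


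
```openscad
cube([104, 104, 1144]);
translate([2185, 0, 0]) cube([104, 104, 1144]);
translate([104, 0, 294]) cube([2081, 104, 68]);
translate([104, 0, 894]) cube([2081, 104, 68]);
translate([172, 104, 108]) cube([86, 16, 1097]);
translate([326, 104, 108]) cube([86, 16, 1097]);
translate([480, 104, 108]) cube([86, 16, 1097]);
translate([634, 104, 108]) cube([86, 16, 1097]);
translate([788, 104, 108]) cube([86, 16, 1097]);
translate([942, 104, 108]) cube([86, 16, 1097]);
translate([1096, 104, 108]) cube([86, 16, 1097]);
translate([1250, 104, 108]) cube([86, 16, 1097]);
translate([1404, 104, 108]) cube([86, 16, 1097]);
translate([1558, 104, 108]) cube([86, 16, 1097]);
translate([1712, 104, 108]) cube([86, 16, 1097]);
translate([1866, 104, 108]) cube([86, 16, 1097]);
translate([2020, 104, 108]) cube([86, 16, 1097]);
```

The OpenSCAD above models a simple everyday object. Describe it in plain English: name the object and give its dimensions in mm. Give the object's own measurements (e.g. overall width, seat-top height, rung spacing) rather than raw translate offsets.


A fence section. Two 104×104 mm posts, 1144 mm tall, stand on the floor with a clear span of 2081 mm between their inner faces. Two horizontal rails of 104×68 mm section span the gap between the posts with their undersides at z = 294 mm and z = 894 mm, flush with the posts' −y face. 13 pickets, each 86 mm wide, 16 mm thick and 1097 mm tall, are fixed to the +y face of the rails with their bottoms at z = 108 mm, spaced across the span with a 68 mm gap after the −x post and between neighbouring pickets, with 79 mm left before the +x post.


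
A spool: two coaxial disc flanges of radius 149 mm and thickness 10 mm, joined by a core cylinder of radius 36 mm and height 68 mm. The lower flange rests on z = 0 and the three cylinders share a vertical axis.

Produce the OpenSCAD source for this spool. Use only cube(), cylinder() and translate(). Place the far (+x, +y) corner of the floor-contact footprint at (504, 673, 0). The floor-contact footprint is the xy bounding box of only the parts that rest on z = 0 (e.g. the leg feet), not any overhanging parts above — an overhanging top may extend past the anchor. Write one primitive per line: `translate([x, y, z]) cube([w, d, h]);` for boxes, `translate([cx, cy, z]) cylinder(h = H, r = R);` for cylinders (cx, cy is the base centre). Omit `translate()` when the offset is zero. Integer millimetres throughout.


translate([355, 524, 0]) cylinder(h = 10, r = 149);
translate([355, 524, 10]) cylinder(h = 68, r = 36);
translate([355, 524, 78]) cylinder(h = 10, r = 149);


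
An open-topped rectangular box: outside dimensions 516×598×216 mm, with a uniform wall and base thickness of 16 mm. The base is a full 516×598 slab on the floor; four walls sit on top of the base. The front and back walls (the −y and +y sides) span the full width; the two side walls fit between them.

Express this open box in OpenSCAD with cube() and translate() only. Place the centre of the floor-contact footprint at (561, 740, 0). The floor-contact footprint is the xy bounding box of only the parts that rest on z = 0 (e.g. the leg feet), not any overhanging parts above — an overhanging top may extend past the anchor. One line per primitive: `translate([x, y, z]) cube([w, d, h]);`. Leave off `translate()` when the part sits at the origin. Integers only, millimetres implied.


translate([303, 441, 0]) cube([516, 598, 16]);
translate([303, 441, 16]) cube([516, 16, 200]);
translate([303, 1023, 16]) cube([516, 16, 200]);
translate([303, 457, 16]) cube([16, 566, 200]);
translate([803, 457, 16]) cube([16, 566, 200]);


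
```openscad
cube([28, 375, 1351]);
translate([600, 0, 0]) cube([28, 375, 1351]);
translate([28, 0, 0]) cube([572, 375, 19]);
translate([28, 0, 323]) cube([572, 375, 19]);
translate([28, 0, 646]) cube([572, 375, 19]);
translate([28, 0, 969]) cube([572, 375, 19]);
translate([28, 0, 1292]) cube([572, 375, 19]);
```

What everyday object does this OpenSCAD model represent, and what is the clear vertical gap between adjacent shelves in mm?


A bookshelf. The clear shelf gap is 304 mm.

Two tall side panels with 5 horizontal boards between them — a bookshelf. The first two shelf undersides are at z = 0 and z = 323; with shelf thickness 19, the clear gap is 323 − 0 − 19 = 304 mm.


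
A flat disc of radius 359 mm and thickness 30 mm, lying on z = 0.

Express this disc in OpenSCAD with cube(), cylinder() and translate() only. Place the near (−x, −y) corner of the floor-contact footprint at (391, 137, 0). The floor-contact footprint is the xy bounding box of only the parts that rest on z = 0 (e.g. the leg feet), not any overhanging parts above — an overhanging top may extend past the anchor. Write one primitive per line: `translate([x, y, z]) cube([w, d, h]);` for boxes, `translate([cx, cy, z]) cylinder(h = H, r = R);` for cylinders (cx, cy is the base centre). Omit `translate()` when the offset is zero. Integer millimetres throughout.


translate([750, 496, 0]) cylinder(h = 30, r = 359);


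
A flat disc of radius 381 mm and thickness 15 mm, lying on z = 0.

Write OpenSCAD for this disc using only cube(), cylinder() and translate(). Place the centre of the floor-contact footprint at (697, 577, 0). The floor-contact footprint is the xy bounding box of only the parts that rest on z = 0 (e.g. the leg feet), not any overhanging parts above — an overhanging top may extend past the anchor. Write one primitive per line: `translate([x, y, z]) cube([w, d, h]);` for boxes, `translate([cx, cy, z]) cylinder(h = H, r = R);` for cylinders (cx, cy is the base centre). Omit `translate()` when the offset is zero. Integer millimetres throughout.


translate([697, 577, 0]) cylinder(h = 15, r = 381);


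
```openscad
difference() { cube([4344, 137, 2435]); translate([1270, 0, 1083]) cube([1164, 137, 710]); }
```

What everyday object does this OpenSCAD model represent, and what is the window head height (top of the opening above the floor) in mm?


A wall with a window opening. The window head height is 1793 mm.

A wall with a rectangular opening subtracted — a window. Sill at z = 1083, opening 710 mm tall, so the head is at 1083 + 710 = 1793 mm.


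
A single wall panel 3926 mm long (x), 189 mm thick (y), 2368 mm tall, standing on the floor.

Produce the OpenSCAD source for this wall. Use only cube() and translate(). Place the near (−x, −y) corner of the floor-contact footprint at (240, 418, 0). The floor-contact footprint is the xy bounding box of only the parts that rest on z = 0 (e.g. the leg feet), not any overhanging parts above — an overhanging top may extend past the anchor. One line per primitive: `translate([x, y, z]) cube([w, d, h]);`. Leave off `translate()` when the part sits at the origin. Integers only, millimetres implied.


translate([240, 418, 0]) cube([3926, 189, 2368]);


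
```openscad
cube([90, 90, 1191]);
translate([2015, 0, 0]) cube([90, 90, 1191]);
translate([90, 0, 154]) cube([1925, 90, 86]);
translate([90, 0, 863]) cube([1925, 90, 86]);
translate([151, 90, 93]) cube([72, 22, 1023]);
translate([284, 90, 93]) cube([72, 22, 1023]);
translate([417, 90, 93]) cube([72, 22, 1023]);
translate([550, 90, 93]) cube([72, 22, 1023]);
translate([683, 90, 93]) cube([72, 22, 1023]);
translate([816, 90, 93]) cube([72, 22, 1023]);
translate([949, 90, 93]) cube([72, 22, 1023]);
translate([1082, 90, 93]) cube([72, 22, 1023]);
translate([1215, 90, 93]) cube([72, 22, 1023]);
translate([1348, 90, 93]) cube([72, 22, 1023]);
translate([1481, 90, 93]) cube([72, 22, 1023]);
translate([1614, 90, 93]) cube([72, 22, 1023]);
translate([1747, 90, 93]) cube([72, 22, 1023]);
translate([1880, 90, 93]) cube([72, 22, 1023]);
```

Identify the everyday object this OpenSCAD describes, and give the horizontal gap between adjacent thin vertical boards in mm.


A fence section. The picket gap is 61 mm.

Two posts, two rails, 14 pickets — a fence section. Span 1925 mm holds 14 pickets of 72 mm with 15 equal gaps: ⌊(1925 − 14·72) / 15⌋ = 61 mm.


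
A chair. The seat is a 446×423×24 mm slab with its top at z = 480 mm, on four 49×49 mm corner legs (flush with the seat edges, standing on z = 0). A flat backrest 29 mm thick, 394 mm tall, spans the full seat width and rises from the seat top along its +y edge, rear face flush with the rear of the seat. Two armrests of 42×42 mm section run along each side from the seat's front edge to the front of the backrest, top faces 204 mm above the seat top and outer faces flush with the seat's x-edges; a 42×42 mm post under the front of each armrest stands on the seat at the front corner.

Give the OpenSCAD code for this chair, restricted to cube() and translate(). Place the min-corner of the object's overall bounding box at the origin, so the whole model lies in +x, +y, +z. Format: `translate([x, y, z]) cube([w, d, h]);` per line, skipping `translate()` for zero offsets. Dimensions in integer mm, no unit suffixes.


translate([0, 0, 456]) cube([446, 423, 24]);
cube([49, 49, 456]);
translate([397, 0, 0]) cube([49, 49, 456]);
translate([0, 374, 0]) cube([49, 49, 456]);
translate([397, 374, 0]) cube([49, 49, 456]);
translate([0, 394, 480]) cube([446, 29, 394]);
translate([0, 0, 642]) cube([42, 394, 42]);
translate([404, 0, 642]) cube([42, 394, 42]);
translate([0, 0, 480]) cube([42, 42, 162]);
translate([404, 0, 480]) cube([42, 42, 162]);


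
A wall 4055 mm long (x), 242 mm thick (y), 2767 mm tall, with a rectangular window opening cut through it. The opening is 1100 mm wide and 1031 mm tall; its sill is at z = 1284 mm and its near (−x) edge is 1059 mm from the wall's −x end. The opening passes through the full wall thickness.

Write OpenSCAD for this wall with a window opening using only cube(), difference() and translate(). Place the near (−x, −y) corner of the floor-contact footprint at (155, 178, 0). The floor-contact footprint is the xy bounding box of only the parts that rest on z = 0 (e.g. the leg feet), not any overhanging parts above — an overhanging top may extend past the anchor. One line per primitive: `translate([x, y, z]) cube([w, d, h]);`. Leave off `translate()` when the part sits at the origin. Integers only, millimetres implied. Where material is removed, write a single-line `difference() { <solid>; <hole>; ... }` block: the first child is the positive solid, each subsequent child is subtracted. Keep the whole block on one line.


difference() { translate([155, 178, 0]) cube([4055, 242, 2767]); translate([1214, 178, 1284]) cube([1100, 242, 1031]); }


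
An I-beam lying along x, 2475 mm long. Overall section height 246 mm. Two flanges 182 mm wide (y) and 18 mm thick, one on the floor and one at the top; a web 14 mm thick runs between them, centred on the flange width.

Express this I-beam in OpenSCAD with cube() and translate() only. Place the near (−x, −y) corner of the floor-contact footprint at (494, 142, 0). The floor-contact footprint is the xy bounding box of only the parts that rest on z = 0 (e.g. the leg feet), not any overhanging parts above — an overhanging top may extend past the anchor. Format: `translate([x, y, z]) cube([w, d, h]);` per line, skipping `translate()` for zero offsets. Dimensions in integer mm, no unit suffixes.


translate([494, 142, 0]) cube([2475, 182, 18]);
translate([494, 226, 18]) cube([2475, 14, 210]);
translate([494, 142, 228]) cube([2475, 182, 18]);


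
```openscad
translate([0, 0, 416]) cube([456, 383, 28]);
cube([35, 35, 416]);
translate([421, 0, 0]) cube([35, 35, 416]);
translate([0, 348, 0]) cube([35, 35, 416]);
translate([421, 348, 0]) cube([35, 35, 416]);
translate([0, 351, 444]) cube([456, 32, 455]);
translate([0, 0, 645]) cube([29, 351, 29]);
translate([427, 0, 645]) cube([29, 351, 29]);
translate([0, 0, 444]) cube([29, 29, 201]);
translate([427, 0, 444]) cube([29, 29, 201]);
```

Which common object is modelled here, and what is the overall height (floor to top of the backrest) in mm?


A chair. The overall height is 899 mm.

A slab on four corner posts with a tall panel at the back — a chair. The seat slab sits at z = 416 with thickness 28, and the 455 mm backrest starts at the seat top, so the overall height is 416 + 28 + 455 = 899 mm.


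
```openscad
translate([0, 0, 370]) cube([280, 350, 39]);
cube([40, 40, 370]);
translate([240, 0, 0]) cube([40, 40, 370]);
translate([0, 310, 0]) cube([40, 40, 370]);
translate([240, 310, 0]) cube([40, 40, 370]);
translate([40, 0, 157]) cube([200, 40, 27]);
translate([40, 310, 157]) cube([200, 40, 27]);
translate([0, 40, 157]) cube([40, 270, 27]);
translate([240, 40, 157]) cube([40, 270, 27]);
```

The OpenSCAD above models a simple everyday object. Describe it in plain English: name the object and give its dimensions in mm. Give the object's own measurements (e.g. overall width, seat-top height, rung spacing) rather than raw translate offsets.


A four-legged stool. The seat is a 280×350×39 mm slab whose top surface is at z = 409 mm; four square legs, each 40×40 mm in cross-section, run from the floor (z = 0) to the underside of the seat, each flush with a corner of the seat. Four stretchers, 40 mm wide and 27 mm tall, connect adjacent legs with their undersides at z = 157 mm, each running between the inner faces of the legs it joins and aligned with the legs' outer faces on the other axis.


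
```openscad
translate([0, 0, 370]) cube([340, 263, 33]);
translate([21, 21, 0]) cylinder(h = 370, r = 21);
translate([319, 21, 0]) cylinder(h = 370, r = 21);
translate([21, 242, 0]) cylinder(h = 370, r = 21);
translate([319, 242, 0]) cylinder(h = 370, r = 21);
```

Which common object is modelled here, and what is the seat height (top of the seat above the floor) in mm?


A stool. The seat height is 403 mm.

A 340×263×33 slab at z = 370 on four corner cylinders — a stool. The seat top is 370 + 33 = 403 mm.


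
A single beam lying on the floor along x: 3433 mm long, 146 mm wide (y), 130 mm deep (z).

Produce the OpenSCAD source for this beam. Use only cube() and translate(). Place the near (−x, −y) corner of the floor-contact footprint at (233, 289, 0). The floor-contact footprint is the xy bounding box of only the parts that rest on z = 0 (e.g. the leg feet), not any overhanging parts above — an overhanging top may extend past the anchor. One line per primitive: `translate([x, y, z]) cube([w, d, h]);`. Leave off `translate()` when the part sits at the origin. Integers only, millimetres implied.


translate([233, 289, 0]) cube([3433, 146, 130]);


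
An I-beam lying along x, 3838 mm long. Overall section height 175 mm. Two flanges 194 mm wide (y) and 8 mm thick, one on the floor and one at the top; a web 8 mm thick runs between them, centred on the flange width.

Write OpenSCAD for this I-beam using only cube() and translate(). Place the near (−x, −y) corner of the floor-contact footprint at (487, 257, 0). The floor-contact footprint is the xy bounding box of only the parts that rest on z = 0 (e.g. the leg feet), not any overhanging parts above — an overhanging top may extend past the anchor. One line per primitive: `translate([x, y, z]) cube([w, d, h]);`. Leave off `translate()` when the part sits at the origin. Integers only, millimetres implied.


translate([487, 257, 0]) cube([3838, 194, 8]);
translate([487, 350, 8]) cube([3838, 8, 159]);
translate([487, 257, 167]) cube([3838, 194, 8]);


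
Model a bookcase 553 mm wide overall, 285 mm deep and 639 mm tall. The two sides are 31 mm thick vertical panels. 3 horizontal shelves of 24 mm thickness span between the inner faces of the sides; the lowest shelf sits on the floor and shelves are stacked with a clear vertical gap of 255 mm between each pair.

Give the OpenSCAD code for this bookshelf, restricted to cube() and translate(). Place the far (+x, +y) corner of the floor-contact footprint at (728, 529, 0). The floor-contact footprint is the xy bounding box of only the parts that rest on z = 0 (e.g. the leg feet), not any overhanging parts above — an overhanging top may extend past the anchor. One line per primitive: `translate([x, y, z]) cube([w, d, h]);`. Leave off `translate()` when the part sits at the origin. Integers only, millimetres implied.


translate([175, 244, 0]) cube([31, 285, 639]);
translate([697, 244, 0]) cube([31, 285, 639]);
translate([206, 244, 0]) cube([491, 285, 24]);
translate([206, 244, 279]) cube([491, 285, 24]);
translate([206, 244, 558]) cube([491, 285, 24]);


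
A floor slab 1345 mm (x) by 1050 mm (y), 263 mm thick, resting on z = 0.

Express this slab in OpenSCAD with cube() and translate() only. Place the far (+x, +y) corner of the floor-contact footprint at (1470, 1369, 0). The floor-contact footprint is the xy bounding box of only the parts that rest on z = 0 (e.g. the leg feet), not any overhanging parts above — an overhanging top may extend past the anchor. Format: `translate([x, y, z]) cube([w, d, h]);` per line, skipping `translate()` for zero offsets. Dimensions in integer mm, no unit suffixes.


translate([125, 319, 0]) cube([1345, 1050, 263]);


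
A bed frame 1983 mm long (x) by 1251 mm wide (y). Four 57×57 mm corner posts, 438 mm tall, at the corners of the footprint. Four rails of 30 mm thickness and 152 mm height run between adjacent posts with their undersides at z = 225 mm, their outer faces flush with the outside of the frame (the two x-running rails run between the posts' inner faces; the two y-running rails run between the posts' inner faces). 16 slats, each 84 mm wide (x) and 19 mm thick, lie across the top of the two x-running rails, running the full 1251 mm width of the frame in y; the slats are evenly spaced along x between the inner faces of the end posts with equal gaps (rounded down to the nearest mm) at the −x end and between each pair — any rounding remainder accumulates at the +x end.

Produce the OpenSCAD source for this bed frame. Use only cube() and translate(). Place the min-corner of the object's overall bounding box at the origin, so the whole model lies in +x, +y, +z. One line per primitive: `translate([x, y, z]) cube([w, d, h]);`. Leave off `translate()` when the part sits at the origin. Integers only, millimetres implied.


// slat z = rail_z + rail_h = 225 + 152 = 377
// slat gap = ⌊(1869 − 16·84) / 17⌋ = 30
cube([57, 57, 438]);
translate([0, 1194, 0]) cube([57, 57, 438]);
translate([1926, 0, 0]) cube([57, 57, 438]);
translate([1926, 1194, 0]) cube([57, 57, 438]);
translate([57, 0, 225]) cube([1869, 30, 152]);
translate([57, 1221, 225]) cube([1869, 30, 152]);
translate([0, 57, 225]) cube([30, 1137, 152]);
translate([1953, 57, 225]) cube([30, 1137, 152]);
translate([87, 0, 377]) cube([84, 1251, 19]);
translate([201, 0, 377]) cube([84, 1251, 19]);
translate([315, 0, 377]) cube([84, 1251, 19]);
translate([429, 0, 377]) cube([84, 1251, 19]);
translate([543, 0, 377]) cube([84, 1251, 19]);
translate([657, 0, 377]) cube([84, 1251, 19]);
translate([771, 0, 377]) cube([84, 1251, 19]);
translate([885, 0, 377]) cube([84, 1251, 19]);
translate([999, 0, 377]) cube([84, 1251, 19]);
translate([1113, 0, 377]) cube([84, 1251, 19]);
translate([1227, 0, 377]) cube([84, 1251, 19]);
translate([1341, 0, 377]) cube([84, 1251, 19]);
translate([1455, 0, 377]) cube([84, 1251, 19]);
translate([1569, 0, 377]) cube([84, 1251, 19]);
translate([1683, 0, 377]) cube([84, 1251, 19]);
translate([1797, 0, 377]) cube([84, 1251, 19]);


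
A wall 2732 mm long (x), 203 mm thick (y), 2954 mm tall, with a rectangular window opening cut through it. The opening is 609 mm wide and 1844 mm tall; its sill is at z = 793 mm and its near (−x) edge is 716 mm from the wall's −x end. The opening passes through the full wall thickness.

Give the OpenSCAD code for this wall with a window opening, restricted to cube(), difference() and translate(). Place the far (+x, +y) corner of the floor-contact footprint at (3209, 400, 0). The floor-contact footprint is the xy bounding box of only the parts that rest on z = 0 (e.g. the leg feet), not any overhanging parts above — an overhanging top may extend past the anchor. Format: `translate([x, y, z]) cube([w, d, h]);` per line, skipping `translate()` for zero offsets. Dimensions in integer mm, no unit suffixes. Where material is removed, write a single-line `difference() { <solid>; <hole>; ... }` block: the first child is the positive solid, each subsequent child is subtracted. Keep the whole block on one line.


difference() { translate([477, 197, 0]) cube([2732, 203, 2954]); translate([1193, 197, 793]) cube([609, 203, 1844]); }
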